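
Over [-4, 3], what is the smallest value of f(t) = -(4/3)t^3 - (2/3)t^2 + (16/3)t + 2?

The derivative is -4t^2 - (4/3)t + 16/3, which vanishes at t = -4/3 and t = 1.
Evaluating at the critical points and endpoints: f(-4) = 166/3; f(-4/3) = -254/81; f(1) = 16/3; f(3) = -24.
So the minimum is f(3) = -24.

-24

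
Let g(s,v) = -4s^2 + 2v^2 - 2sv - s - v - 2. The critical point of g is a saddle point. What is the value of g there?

-2

∂g/∂s = -8s - 2v - 1 = 0 and ∂g/∂v = -2s + 4v - 1 = 0, so (s, v) = (-1/6, 1/6).
The Hessian has g_{ss} = -8, g_{vv} = 4, g_{sv} = -2, giving D = -36 < 0, so the point is a saddle point.
g(-1/6, 1/6) = -2.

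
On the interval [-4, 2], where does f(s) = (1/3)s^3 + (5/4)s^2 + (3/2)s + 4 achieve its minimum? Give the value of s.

-4

The derivative is s^2 + (5/2)s + 3/2, which vanishes at s = -3/2 and s = -1.
Candidates: f(-4) = -10/3,  f(-3/2) = 55/16,  f(-1) = 41/12,  f(2) = 44/3.
The minimum over the interval is -10/3, attained at s = -4.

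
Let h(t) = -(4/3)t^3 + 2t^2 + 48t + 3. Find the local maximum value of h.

425/3

h'(t) = -4t^2 + 4t + 48. Setting h'(t) = 0 gives t ∈ {-3, 4}.
Since h''(t) = -8t + 4, we get h''(-3) = 28 > 0 ⇒ local minimum; h''(4) = -28 < 0 ⇒ local maximum.
So the local maximum value is h(4) = 425/3.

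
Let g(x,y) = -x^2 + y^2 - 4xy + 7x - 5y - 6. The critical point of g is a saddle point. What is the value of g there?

-59/5

∂g/∂x = -2x - 4y + 7 = 0 and ∂g/∂y = -4x + 2y - 5 = 0, so (x, y) = (-3/10, 19/10).
The Hessian has g_{xx} = -2, g_{yy} = 2, g_{xy} = -4, giving D = -20 < 0, so the point is a saddle point.
g(-3/10, 19/10) = -59/5.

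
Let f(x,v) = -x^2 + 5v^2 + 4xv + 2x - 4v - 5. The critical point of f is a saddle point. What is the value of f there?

∂f/∂x = -2x + 4v + 2 = 0 and ∂f/∂v = 4x + 10v - 4 = 0, so (x, v) = (1, 0).
The Hessian has f_{xx} = -2, f_{vv} = 10, f_{xv} = 4, giving D = -36 < 0, so the point is a saddle point.
f(1, 0) = -4.

-4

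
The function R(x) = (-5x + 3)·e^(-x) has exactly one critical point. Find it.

R'(x) = (-5)·e^(-x) + (-5x + 3)·(-1)·e^(-x) = (5x - 8)·e^(-x). Since e^(-x) > 0, the only critical point is x = 8/5.
R''(8/5) has the same sign as 5 > 0, so this is a local minimum.
R(8/5) = (-5)·e^(-8/5) ≈ -1.0095.

8/5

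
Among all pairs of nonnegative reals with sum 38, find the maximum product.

361

With x + y = 38, the product is P(x) = x(38 − x).
P'(x) = 38 − 2x = 0 gives x = 19; P'' = −2 < 0, so this is the maximum.
P = 19·19 = 361.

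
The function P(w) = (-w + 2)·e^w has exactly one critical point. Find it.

Differentiating with the product rule gives P'(w) = (-w + 1)·e^w. Since e^w > 0, the only critical point is w = 1.
P''(1) has the same sign as -1 < 0, so this is a local maximum.
P(1) = (1)·e^(1) ≈ 2.7183.

1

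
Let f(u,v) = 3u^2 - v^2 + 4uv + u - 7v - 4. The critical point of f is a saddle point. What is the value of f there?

∂f/∂u = 6u + 4v + 1 = 0 and ∂f/∂v = 4u - 2v - 7 = 0, so (u, v) = (13/14, -23/14).
The Hessian has f_{uu} = 6, f_{vv} = -2, f_{uv} = 4, giving D = -28 < 0, so the point is a saddle point.
f(13/14, -23/14) = 31/14.

31/14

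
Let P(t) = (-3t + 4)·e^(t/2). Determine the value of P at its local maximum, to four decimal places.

4.2992

P'(t) = (-3)·e^(t/2) + (-3t + 4)·(1/2)·e^(t/2) = (-(3/2)t - 1)·e^(t/2). Since e^(t/2) > 0, the only critical point is t = -2/3.
P''(-2/3) has the same sign as -3/2 < 0, so this is a local maximum.
P(-2/3) = (6)·e^(-1/3) ≈ 4.2992.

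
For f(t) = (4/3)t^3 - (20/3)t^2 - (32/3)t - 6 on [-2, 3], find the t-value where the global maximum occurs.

-2/3

Differentiating, f'(t) = 4t^2 - (40/3)t - 32/3; whose only zero in [-2, 3] is t = -2/3.
Evaluating at the critical points and endpoints: f(-2) = -22,  f(-2/3) = -182/81,  f(3) = -62.
So the maximum is f(-2/3) = -182/81.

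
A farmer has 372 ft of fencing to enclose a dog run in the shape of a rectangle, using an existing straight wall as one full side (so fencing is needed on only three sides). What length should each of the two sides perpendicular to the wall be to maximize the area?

Let the sides perpendicular to the wall have length x and the parallel side y, so 2x + y = 372 and the area is A = xy = x(372 − 2x).
A'(x) = 372 − 4x = 0 gives x = 93, and A''(x) = −4 < 0 confirms a maximum.
Then y = 372 − 2·93 = 186 and A = 17298.

93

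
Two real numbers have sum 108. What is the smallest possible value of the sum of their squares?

5832

With a + b = 108, a^2 + b^2 = a^2 + (108 − a)^2.
The derivative 2a − 2(108 − a) = 4a − 216 vanishes at a = 54; second derivative 4 > 0, a minimum.
The minimum is 2·(54)^2 = 5832.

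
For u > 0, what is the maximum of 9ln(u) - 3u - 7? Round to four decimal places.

-6.1125

R'(u) = 9/u − 3 = 0 gives u = 3.
R''(u) = -9/u², which is negative for u > 0, so this is a local maximum.
R(3) = 9·ln(3) - 9 - 7 ≈ -6.1125.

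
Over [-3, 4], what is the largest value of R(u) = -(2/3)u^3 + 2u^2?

36

R'(u) = -2u^2 + 4u, which vanishes at u = 0 and u = 2.
Compare values at every candidate in [-3, 4]: R(-3) = 36; R(0) = 0; R(2) = 8/3; R(4) = -32/3.
Hence the absolute maximum is 36 at u = -3.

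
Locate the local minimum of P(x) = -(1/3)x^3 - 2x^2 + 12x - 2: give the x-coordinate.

P'(x) = -x^2 - 4x + 12. Setting P'(x) = 0 gives x ∈ {-6, 2}.
P''(x) = -2x - 4. P''(-6) = 8 > 0 ⇒ local minimum; P''(2) = -8 < 0 ⇒ local maximum.
So the local minimum value is P(-6) = -74.

-6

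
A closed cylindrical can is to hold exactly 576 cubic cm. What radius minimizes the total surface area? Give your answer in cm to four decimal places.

4.5090

With radius r and height h, πr²h = 576 so h = 576/(πr²), and S(r) = 2πr² + 2πrh = 2πr² + 2·576/r.
S'(r) = 4πr − 2·576/r² = 0 ⇒ r³ = 576/(2π), so r ≈ 4.5090 and h = 2r ≈ 9.0180.
S''(r) = 4π + 4·576/r³ > 0, so this is the minimum; S ≈ 383.2330.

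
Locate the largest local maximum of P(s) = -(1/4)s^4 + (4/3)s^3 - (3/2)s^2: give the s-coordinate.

P'(s) = -s^3 + 4s^2 - 3s = 0 at s = 0, 1, 3.
Second-derivative test with P''(s) = -3s^2 + 8s - 3: P''(0) = -3 < 0 ⇒ local maximum; P''(1) = 2 > 0 ⇒ local minimum; P''(3) = -6 < 0 ⇒ local maximum.
So the largest local maximum value is P(3) = 9/4.

3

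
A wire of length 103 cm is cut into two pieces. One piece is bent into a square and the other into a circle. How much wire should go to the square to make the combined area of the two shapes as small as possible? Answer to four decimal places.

57.6902

Let x be the length used for the square. Square side x/4; circle radius (103−x)/(2π).
A(x) = (x/4)² + π·((103−x)/(2π))² = x²/16 + (103−x)²/(4π) for 0 ≤ x ≤ 103. A'(x) = x/8 − (103−x)/(2π) = 0 gives x = 4·103/(π+4) ≈ 57.6902.
A'' = 1/8 + 1/(2π) > 0, so this gives the minimum combined area; x ≈ 57.6902 cm to the square.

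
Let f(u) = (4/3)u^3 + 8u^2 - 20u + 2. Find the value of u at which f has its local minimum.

f'(u) = 4u^2 + 16u - 20. Setting f'(u) = 0 gives u ∈ {-5, 1}.
Second-derivative test with f''(u) = 8u + 16: f''(-5) = -24 < 0 ⇒ local maximum; f''(1) = 24 > 0 ⇒ local minimum.
So the local minimum value is f(1) = -26/3.

1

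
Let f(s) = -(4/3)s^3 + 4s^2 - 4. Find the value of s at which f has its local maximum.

Critical points: f'(s) = -4s^2 + 8s vanishes at s = 0, 2.
Since f''(s) = -8s + 8, we get f''(0) = 8 > 0 ⇒ local minimum; f''(2) = -8 < 0 ⇒ local maximum.
The local maximum is f(2) = 4/3.

2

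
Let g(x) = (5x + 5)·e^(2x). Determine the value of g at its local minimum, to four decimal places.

By the product rule, g'(x) = (10x + 15)·e^(2x). Since e^(2x) > 0, the only critical point is x = -3/2.
g''(-3/2) has the same sign as 10 > 0, so this is a local minimum.
g(-3/2) = (-5/2)·e^(-3) ≈ -0.1245.

-0.1245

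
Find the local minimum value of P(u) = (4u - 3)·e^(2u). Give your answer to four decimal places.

By the product rule, P'(u) = (8u - 2)·e^(2u). Since e^(2u) > 0, the only critical point is u = 1/4.
P''(1/4) has the same sign as 8 > 0, so this is a local minimum.
P(1/4) = (-2)·e^(1/2) ≈ -3.2974.

-3.2974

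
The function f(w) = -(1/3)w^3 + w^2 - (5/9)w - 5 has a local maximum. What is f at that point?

-380/81

f'(w) = -w^2 + 2w - 5/9. Setting f'(w) = 0 gives w ∈ {1/3, 5/3}.
f''(w) = -2w + 2. f''(1/3) = 4/3 > 0 ⇒ local minimum; f''(5/3) = -4/3 < 0 ⇒ local maximum.
The local maximum is f(5/3) = -380/81.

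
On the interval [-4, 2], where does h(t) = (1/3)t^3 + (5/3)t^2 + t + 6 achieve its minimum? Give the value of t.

Differentiating, h'(t) = t^2 + (10/3)t + 1; which vanishes at t = -3 and t = -1/3.
Candidates: h(-4) = 22/3; h(-3) = 9; h(-1/3) = 473/81; h(2) = 52/3.
Hence the absolute minimum is 473/81 at t = -1/3.

-1/3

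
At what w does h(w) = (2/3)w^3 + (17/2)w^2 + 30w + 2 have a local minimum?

-5/2

Critical points: h'(w) = 2w^2 + 17w + 30 vanishes at w = -6, -5/2.
Second-derivative test with h''(w) = 4w + 17: h''(-6) = -7 < 0 ⇒ local maximum; h''(-5/2) = 7 > 0 ⇒ local minimum.
Thus h has its local minimum at w = -5/2, with value -727/24.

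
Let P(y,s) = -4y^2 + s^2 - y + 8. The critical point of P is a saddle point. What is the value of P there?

∂P/∂y = -8y - 1 = 0 and ∂P/∂s = 2s = 0, so (y, s) = (-1/8, 0).
The Hessian has P_{yy} = -8, P_{ss} = 2, P_{ys} = 0, giving D = -16 < 0, so the point is a saddle point.
P(-1/8, 0) = 129/16.

129/16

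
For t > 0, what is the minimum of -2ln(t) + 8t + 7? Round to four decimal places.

11.7726

R'(t) = -2/t + 8 = 0 gives t = 1/4.
R''(t) = 2/t², which is positive for t > 0, so this is a local minimum.
R(1/4) = -2·ln(1/4) + 2 + 7 ≈ 11.7726.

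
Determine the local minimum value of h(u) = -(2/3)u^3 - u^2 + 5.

Critical points: h'(u) = -2u^2 - 2u vanishes at u = -1, 0.
h''(u) = -4u - 2. h''(-1) = 2 > 0 ⇒ local minimum; h''(0) = -2 < 0 ⇒ local maximum.
The local minimum is h(-1) = 14/3.

14/3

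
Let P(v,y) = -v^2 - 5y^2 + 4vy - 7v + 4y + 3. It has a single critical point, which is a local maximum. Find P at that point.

∂P/∂v = -2v + 4y - 7 = 0 and ∂P/∂y = 4v - 10y + 4 = 0, so (v, y) = (-27/2, -5).
The Hessian has P_{vv} = -2, P_{yy} = -10, P_{vy} = 4, giving D = 4 > 0 with P_{vv} < 0, so the point is a local maximum.
P(-27/2, -5) = 161/4.

161/4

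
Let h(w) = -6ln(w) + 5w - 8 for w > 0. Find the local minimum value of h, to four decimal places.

h'(w) = -6/w + 5 = 0 gives w = 6/5.
h''(w) = 6/w², which is positive for w > 0, so this is a local minimum.
h(6/5) = -6·ln(6/5) + 6 - 8 ≈ -3.0939.

-3.0939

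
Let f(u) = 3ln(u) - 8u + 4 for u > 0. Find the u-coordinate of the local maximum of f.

3/8

f'(u) = 3/u − 8 = 0 gives u = 3/8.
f''(u) = -3/u², which is negative for u > 0, so this is a local maximum.
f(3/8) = 3·ln(3/8) - 3 + 4 ≈ -1.9425.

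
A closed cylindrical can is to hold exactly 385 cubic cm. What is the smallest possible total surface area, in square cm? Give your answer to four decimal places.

With radius r and height h, πr²h = 385 so h = 385/(πr²), and S(r) = 2πr² + 2πrh = 2πr² + 2·385/r.
S'(r) = 4πr − 2·385/r² = 0 ⇒ r³ = 385/(2π), so r ≈ 3.9424 and h = 2r ≈ 7.8848.
S''(r) = 4π + 4·385/r³ > 0, so this is the minimum; S ≈ 292.9690.

292.9690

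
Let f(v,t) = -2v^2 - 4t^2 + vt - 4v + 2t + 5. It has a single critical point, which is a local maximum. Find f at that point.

∂f/∂v = -4v + t - 4 = 0 and ∂f/∂t = v - 8t + 2 = 0, so (v, t) = (-30/31, 4/31).
The Hessian has f_{vv} = -4, f_{tt} = -8, f_{vt} = 1, giving D = 31 > 0 with f_{vv} < 0, so the point is a local maximum.
f(-30/31, 4/31) = 219/31.

219/31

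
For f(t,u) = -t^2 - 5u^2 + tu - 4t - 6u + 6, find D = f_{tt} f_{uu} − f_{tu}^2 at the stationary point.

∂f/∂t = -2t + u - 4 = 0 and ∂f/∂u = t - 10u - 6 = 0, so (t, u) = (-46/19, -16/19).
The Hessian has f_{tt} = -2, f_{uu} = -10, f_{tu} = 1, giving D = 19 > 0 with f_{tt} < 0, so the point is a local maximum.
D = (-2)·(-10) − (1)^2 = 19.

19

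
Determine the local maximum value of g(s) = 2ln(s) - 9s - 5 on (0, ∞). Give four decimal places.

-10.0082

g'(s) = 2/s − 9 = 0 gives s = 2/9.
g''(s) = -2/s², which is negative for s > 0, so this is a local maximum.
g(2/9) = 2·ln(2/9) - 2 - 5 ≈ -10.0082.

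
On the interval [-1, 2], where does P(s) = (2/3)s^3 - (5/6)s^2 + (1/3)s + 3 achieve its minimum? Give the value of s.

-1

P'(s) = 2s^2 - (5/3)s + 1/3, which vanishes at s = 1/3 and s = 1/2.
Compare values at every candidate in [-1, 2]: P(-1) = 7/6; P(1/3) = 493/162; P(1/2) = 73/24; P(2) = 17/3.
So the minimum is P(-1) = 7/6.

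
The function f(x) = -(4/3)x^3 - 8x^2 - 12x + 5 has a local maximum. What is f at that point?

31/3

Critical points: f'(x) = -4x^2 - 16x - 12 vanishes at x = -3, -1.
Since f''(x) = -8x - 16, we get f''(-3) = 8 > 0 ⇒ local minimum; f''(-1) = -8 < 0 ⇒ local maximum.
The local maximum is f(-1) = 31/3.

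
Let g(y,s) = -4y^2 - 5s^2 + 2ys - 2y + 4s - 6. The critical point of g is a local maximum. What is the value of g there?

∂g/∂y = -8y + 2s - 2 = 0 and ∂g/∂s = 2y - 10s + 4 = 0, so (y, s) = (-3/19, 7/19).
The Hessian has g_{yy} = -8, g_{ss} = -10, g_{ys} = 2, giving D = 76 > 0 with g_{yy} < 0, so the point is a local maximum.
g(-3/19, 7/19) = -97/19.

-97/19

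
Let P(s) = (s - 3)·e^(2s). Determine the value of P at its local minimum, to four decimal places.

By the product rule, P'(s) = (2s - 5)·e^(2s). Since e^(2s) > 0, the only critical point is s = 5/2.
P''(5/2) has the same sign as 2 > 0, so this is a local minimum.
P(5/2) = (-1/2)·e^(5) ≈ -74.2066.

-74.2066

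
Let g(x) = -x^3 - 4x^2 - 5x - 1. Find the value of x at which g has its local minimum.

g'(x) = -3x^2 - 8x - 5. Setting g'(x) = 0 gives x ∈ {-5/3, -1}.
Since g''(x) = -6x - 8, we get g''(-5/3) = 2 > 0 ⇒ local minimum; g''(-1) = -2 < 0 ⇒ local maximum.
Thus g has its local minimum at x = -5/3, with value 23/27.

-5/3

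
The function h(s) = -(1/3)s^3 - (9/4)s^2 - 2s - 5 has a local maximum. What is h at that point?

h'(s) = -s^2 - (9/2)s - 2. Setting h'(s) = 0 gives s ∈ {-4, -1/2}.
Second-derivative test with h''(s) = -2s - 9/2: h''(-4) = 7/2 > 0 ⇒ local minimum; h''(-1/2) = -7/2 < 0 ⇒ local maximum.
So the local maximum value is h(-1/2) = -217/48.

-217/48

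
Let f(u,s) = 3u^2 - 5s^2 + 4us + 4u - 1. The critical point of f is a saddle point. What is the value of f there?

-39/19

∂f/∂u = 6u + 4s + 4 = 0 and ∂f/∂s = 4u - 10s = 0, so (u, s) = (-10/19, -4/19).
The Hessian has f_{uu} = 6, f_{ss} = -10, f_{us} = 4, giving D = -76 < 0, so the point is a saddle point.
f(-10/19, -4/19) = -39/19.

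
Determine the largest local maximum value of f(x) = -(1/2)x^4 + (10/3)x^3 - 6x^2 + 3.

3

f'(x) = -2x^3 + 10x^2 - 12x. Setting f'(x) = 0 gives x ∈ {0, 2, 3}.
f''(x) = -6x^2 + 20x - 12. f''(0) = -12 < 0 ⇒ local maximum; f''(2) = 4 > 0 ⇒ local minimum; f''(3) = -6 < 0 ⇒ local maximum.
Thus f has its largest local maximum at x = 0, with value 3.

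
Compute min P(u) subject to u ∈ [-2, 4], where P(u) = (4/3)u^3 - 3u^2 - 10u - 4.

Differentiating, P'(u) = 4u^2 - 6u - 10; which vanishes at u = -1 and u = 5/2.
Evaluating at the critical points and endpoints: P(-2) = -20/3,  P(-1) = 5/3,  P(5/2) = -323/12,  P(4) = -20/3.
So the minimum is P(5/2) = -323/12.

-323/12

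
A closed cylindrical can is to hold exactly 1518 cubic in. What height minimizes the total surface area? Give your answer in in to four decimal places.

12.4564

With radius r and height h, πr²h = 1518 so h = 1518/(πr²), and S(r) = 2πr² + 2πrh = 2πr² + 2·1518/r.
S'(r) = 4πr − 2·1518/r² = 0 ⇒ r³ = 1518/(2π), so r ≈ 6.2282 and h = 2r ≈ 12.4564.
S''(r) = 4π + 4·1518/r³ > 0, so this is the minimum; S ≈ 731.1880.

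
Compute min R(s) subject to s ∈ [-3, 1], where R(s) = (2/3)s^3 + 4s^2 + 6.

6

R'(s) = 2s^2 + 8s, whose only zero in [-3, 1] is s = 0.
Evaluating at the critical points and endpoints: R(-3) = 24,  R(0) = 6,  R(1) = 32/3.
Hence the absolute minimum is 6 at s = 0.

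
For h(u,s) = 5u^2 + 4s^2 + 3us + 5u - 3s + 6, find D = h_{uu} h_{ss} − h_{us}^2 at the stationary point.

71

∂h/∂u = 10u + 3s + 5 = 0 and ∂h/∂s = 3u + 8s - 3 = 0, so (u, s) = (-49/71, 45/71).
The Hessian has h_{uu} = 10, h_{ss} = 8, h_{us} = 3, giving D = 71 > 0 with h_{uu} > 0, so the point is a local minimum.
D = (10)·(8) − (3)^2 = 71.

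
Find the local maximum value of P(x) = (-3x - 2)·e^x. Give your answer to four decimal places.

0.5666

By the product rule, P'(x) = (-3x - 5)·e^x. Since e^x > 0, the only critical point is x = -5/3.
P''(-5/3) has the same sign as -3 < 0, so this is a local maximum.
P(-5/3) = (3)·e^(-5/3) ≈ 0.5666.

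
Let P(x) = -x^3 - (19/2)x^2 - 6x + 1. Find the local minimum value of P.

-89

P'(x) = -3x^2 - 19x - 6. Setting P'(x) = 0 gives x ∈ {-6, -1/3}.
Second-derivative test with P''(x) = -6x - 19: P''(-6) = 17 > 0 ⇒ local minimum; P''(-1/3) = -17 < 0 ⇒ local maximum.
Thus P has its local minimum at x = -6, with value -89.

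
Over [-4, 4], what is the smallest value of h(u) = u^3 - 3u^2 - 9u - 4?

-80

The derivative is 3u^2 - 6u - 9, which vanishes at u = -1 and u = 3.
Candidates: h(-4) = -80; h(-1) = 1; h(3) = -31; h(4) = -24.
The minimum over the interval is -80, attained at u = -4.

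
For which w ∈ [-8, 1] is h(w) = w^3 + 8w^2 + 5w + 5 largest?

-5

Differentiating, h'(w) = 3w^2 + 16w + 5; which vanishes at w = -5 and w = -1/3.
Candidates: h(-8) = -35, h(-5) = 55, h(-1/3) = 113/27, h(1) = 19.
The maximum over the interval is 55, attained at w = -5.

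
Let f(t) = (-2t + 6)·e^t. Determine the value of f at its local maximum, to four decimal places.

14.7781

Differentiating with the product rule gives f'(t) = (-2t + 4)·e^t. Since e^t > 0, the only critical point is t = 2.
f''(2) has the same sign as -2 < 0, so this is a local maximum.
f(2) = (2)·e^(2) ≈ 14.7781.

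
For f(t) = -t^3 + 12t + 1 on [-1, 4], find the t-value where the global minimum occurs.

4

f'(t) = -3t^2 + 12, whose only zero in [-1, 4] is t = 2.
Candidates: f(-1) = -10, f(2) = 17, f(4) = -15.
So the minimum is f(4) = -15.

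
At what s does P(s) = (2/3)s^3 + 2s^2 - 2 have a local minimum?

0

P'(s) = 2s^2 + 4s = 0 at s = -2, 0.
Since P''(s) = 4s + 4, we get P''(-2) = -4 < 0 ⇒ local maximum; P''(0) = 4 > 0 ⇒ local minimum.
So the local minimum value is P(0) = -2.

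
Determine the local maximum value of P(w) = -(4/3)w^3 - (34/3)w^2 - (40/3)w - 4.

P'(w) = -4w^2 - (68/3)w - 40/3 = 0 at w = -5, -2/3.
Since P''(w) = -8w - 68/3, we get P''(-5) = 52/3 > 0 ⇒ local minimum; P''(-2/3) = -52/3 < 0 ⇒ local maximum.
Thus P has its local maximum at w = -2/3, with value 20/81.

20/81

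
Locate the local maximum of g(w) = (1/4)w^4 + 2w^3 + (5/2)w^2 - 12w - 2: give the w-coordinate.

Critical points: g'(w) = w^3 + 6w^2 + 5w - 12 vanishes at w = -4, -3, 1.
g''(w) = 3w^2 + 12w + 5. g''(-4) = 5 > 0 ⇒ local minimum; g''(-3) = -4 < 0 ⇒ local maximum; g''(1) = 20 > 0 ⇒ local minimum.
So the local maximum value is g(-3) = 91/4.

-3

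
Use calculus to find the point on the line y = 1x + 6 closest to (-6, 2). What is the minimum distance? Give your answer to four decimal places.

1.4142

Minimize D(x)^2 = (x + 6)^2 + (x + 4)^2.
d/dx[D^2] = 2(x + 6) + 2·1·(x + 4) = 0 ⇒ x = -5.
Then y = 1 and the distance is √(2) ≈ 1.4142.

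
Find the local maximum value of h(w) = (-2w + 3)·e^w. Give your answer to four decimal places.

Differentiating with the product rule gives h'(w) = (-2w + 1)·e^w. Since e^w > 0, the only critical point is w = 1/2.
h''(1/2) has the same sign as -2 < 0, so this is a local maximum.
h(1/2) = (2)·e^(1/2) ≈ 3.2974.

3.2974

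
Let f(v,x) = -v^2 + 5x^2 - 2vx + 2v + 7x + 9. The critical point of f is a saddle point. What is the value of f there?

215/24

∂f/∂v = -2v - 2x + 2 = 0 and ∂f/∂x = -2v + 10x + 7 = 0, so (v, x) = (17/12, -5/12).
The Hessian has f_{vv} = -2, f_{xx} = 10, f_{vx} = -2, giving D = -24 < 0, so the point is a saddle point.
f(17/12, -5/12) = 215/24.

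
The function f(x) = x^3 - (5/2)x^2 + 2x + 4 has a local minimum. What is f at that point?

f'(x) = 3x^2 - 5x + 2. Setting f'(x) = 0 gives x ∈ {2/3, 1}.
Since f''(x) = 6x - 5, we get f''(2/3) = -1 < 0 ⇒ local maximum; f''(1) = 1 > 0 ⇒ local minimum.
Thus f has its local minimum at x = 1, with value 9/2.

9/2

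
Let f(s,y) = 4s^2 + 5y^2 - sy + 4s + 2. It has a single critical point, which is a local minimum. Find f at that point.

78/79

∂f/∂s = 8s - y + 4 = 0 and ∂f/∂y = -s + 10y = 0, so (s, y) = (-40/79, -4/79).
The Hessian has f_{ss} = 8, f_{yy} = 10, f_{sy} = -1, giving D = 79 > 0 with f_{ss} > 0, so the point is a local minimum.
f(-40/79, -4/79) = 78/79.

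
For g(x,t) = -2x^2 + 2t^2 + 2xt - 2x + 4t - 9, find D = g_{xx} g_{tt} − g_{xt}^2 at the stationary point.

∂g/∂x = -4x + 2t - 2 = 0 and ∂g/∂t = 2x + 4t + 4 = 0, so (x, t) = (-4/5, -3/5).
The Hessian has g_{xx} = -4, g_{tt} = 4, g_{xt} = 2, giving D = -20 < 0, so the point is a saddle point.
D = (-4)·(4) − (2)^2 = -20.

-20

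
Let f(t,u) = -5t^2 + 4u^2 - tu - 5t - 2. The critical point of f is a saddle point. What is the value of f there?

∂f/∂t = -10t - u - 5 = 0 and ∂f/∂u = -t + 8u = 0, so (t, u) = (-40/81, -5/81).
The Hessian has f_{tt} = -10, f_{uu} = 8, f_{tu} = -1, giving D = -81 < 0, so the point is a saddle point.
f(-40/81, -5/81) = -62/81.

-62/81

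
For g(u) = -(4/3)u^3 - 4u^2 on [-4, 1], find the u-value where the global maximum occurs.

Differentiating, g'(u) = -4u^2 - 8u; which vanishes at u = -2 and u = 0.
Compare values at every candidate in [-4, 1]: g(-4) = 64/3, g(-2) = -16/3, g(0) = 0, g(1) = -16/3.
So the maximum is g(-4) = 64/3.

-4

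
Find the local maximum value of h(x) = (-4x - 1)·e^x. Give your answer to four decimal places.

1.1460

By the product rule, h'(x) = (-4x - 5)·e^x. Since e^x > 0, the only critical point is x = -5/4.
h''(-5/4) has the same sign as -4 < 0, so this is a local maximum.
h(-5/4) = (4)·e^(-5/4) ≈ 1.1460.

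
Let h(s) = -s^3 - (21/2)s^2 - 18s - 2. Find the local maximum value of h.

h'(s) = -3s^2 - 21s - 18. Setting h'(s) = 0 gives s ∈ {-6, -1}.
Since h''(s) = -6s - 21, we get h''(-6) = 15 > 0 ⇒ local minimum; h''(-1) = -15 < 0 ⇒ local maximum.
Thus h has its local maximum at s = -1, with value 13/2.

13/2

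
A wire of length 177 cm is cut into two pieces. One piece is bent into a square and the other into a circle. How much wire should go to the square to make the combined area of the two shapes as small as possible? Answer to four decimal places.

99.1376

Let x be the length used for the square. Square side x/4; circle radius (177−x)/(2π).
A(x) = (x/4)² + π·((177−x)/(2π))² = x²/16 + (177−x)²/(4π) for 0 ≤ x ≤ 177. A'(x) = x/8 − (177−x)/(2π) = 0 gives x = 4·177/(π+4) ≈ 99.1376.
A'' = 1/8 + 1/(2π) > 0, so this gives the minimum combined area; x ≈ 99.1376 cm to the square.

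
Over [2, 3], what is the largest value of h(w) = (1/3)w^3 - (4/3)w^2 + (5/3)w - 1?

1

Differentiating, h'(w) = w^2 - (8/3)w + 5/3; which has no zeros in [2, 3].
Compare values at every candidate in [2, 3]: h(2) = -1/3; h(3) = 1.
So the maximum is h(3) = 1.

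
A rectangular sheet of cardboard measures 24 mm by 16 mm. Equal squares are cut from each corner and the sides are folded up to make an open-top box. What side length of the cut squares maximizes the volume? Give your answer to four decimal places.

3.1390

With cut size x, the volume is V(x) = x(24 − 2x)(16 − 2x) for 0 < x < 8.
V'(x) = 12x^2 − 160x + 384. Setting V'(x) = 0 gives x ≈ 3.1390 (the root in (0, 8)).
V''(x) = 24x − 160 is negative there, so this is the maximum; V ≈ 540.8286.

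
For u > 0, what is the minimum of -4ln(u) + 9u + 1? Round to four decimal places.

8.2437

g'(u) = -4/u + 9 = 0 gives u = 4/9.
g''(u) = 4/u², which is positive for u > 0, so this is a local minimum.
g(4/9) = -4·ln(4/9) + 4 + 1 ≈ 8.2437.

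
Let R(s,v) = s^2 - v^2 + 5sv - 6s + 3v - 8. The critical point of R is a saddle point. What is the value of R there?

-169/29

∂R/∂s = 2s + 5v - 6 = 0 and ∂R/∂v = 5s - 2v + 3 = 0, so (s, v) = (-3/29, 36/29).
The Hessian has R_{ss} = 2, R_{vv} = -2, R_{sv} = 5, giving D = -29 < 0, so the point is a saddle point.
R(-3/29, 36/29) = -169/29.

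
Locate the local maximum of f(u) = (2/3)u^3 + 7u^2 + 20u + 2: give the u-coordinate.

Critical points: f'(u) = 2u^2 + 14u + 20 vanishes at u = -5, -2.
f''(u) = 4u + 14. f''(-5) = -6 < 0 ⇒ local maximum; f''(-2) = 6 > 0 ⇒ local minimum.
So the local maximum value is f(-5) = -19/3.

-5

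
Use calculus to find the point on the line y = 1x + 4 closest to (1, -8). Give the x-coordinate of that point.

-11/2

Minimize D(x)^2 = (x - 1)^2 + (x + 12)^2.
d/dx[D^2] = 2(x - 1) + 2·1·(x + 12) = 0 ⇒ x = -11/2.
Then y = -3/2 and the distance is √(169/2) ≈ 9.1924.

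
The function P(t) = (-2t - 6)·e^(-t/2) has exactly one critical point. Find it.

-1

Differentiating with the product rule gives P'(t) = (t + 1)·e^(-t/2). Since e^(-t/2) > 0, the only critical point is t = -1.
P''(-1) has the same sign as 1 > 0, so this is a local minimum.
P(-1) = (-4)·e^(1/2) ≈ -6.5949.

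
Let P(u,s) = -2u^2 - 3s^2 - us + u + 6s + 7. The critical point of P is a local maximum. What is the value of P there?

10

∂P/∂u = -4u - s + 1 = 0 and ∂P/∂s = -u - 6s + 6 = 0, so (u, s) = (0, 1).
The Hessian has P_{uu} = -4, P_{ss} = -6, P_{us} = -1, giving D = 23 > 0 with P_{uu} < 0, so the point is a local maximum.
P(0, 1) = 10.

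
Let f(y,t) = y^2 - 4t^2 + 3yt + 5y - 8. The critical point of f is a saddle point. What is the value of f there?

∂f/∂y = 2y + 3t + 5 = 0 and ∂f/∂t = 3y - 8t = 0, so (y, t) = (-8/5, -3/5).
The Hessian has f_{yy} = 2, f_{tt} = -8, f_{yt} = 3, giving D = -25 < 0, so the point is a saddle point.
f(-8/5, -3/5) = -12.

-12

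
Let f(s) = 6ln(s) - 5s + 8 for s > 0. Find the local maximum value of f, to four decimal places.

3.0939

f'(s) = 6/s − 5 = 0 gives s = 6/5.
f''(s) = -6/s², which is negative for s > 0, so this is a local maximum.
f(6/5) = 6·ln(6/5) - 6 + 8 ≈ 3.0939.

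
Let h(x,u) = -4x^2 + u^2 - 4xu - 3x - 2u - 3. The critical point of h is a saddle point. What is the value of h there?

∂h/∂x = -8x - 4u - 3 = 0 and ∂h/∂u = -4x + 2u - 2 = 0, so (x, u) = (-7/16, 1/8).
The Hessian has h_{xx} = -8, h_{uu} = 2, h_{xu} = -4, giving D = -32 < 0, so the point is a saddle point.
h(-7/16, 1/8) = -79/32.

-79/32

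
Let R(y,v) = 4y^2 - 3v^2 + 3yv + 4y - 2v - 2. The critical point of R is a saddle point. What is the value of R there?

∂R/∂y = 8y + 3v + 4 = 0 and ∂R/∂v = 3y - 6v - 2 = 0, so (y, v) = (-6/19, -28/57).
The Hessian has R_{yy} = 8, R_{vv} = -6, R_{yv} = 3, giving D = -57 < 0, so the point is a saddle point.
R(-6/19, -28/57) = -122/57.

-122/57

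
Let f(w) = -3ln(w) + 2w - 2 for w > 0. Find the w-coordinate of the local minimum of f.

3/2

f'(w) = -3/w + 2 = 0 gives w = 3/2.
f''(w) = 3/w², which is positive for w > 0, so this is a local minimum.
f(3/2) = -3·ln(3/2) + 3 - 2 ≈ -0.2164.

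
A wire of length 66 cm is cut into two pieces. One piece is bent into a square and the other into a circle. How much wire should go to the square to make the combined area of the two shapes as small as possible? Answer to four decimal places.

Let x be the length used for the square. Square side x/4; circle radius (66−x)/(2π).
A(x) = (x/4)² + π·((66−x)/(2π))² = x²/16 + (66−x)²/(4π) for 0 ≤ x ≤ 66. A'(x) = x/8 − (66−x)/(2π) = 0 gives x = 4·66/(π+4) ≈ 36.9665.
A'' = 1/8 + 1/(2π) > 0, so this gives the minimum combined area; x ≈ 36.9665 cm to the square.

36.9665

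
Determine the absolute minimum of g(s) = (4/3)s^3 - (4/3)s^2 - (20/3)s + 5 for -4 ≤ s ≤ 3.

-75

The derivative is 4s^2 - (8/3)s - 20/3, which vanishes at s = -1 and s = 5/3.
Candidates: g(-4) = -75; g(-1) = 9; g(5/3) = -295/81; g(3) = 9.
So the minimum is g(-4) = -75.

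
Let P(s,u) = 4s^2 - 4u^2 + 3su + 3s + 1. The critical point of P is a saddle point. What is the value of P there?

37/73

∂P/∂s = 8s + 3u + 3 = 0 and ∂P/∂u = 3s - 8u = 0, so (s, u) = (-24/73, -9/73).
The Hessian has P_{ss} = 8, P_{uu} = -8, P_{su} = 3, giving D = -73 < 0, so the point is a saddle point.
P(-24/73, -9/73) = 37/73.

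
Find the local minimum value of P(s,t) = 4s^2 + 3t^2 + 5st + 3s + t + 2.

30/23

∂P/∂s = 8s + 5t + 3 = 0 and ∂P/∂t = 5s + 6t + 1 = 0, so (s, t) = (-13/23, 7/23).
The Hessian has P_{ss} = 8, P_{tt} = 6, P_{st} = 5, giving D = 23 > 0 with P_{ss} > 0, so the point is a local minimum.
P(-13/23, 7/23) = 30/23.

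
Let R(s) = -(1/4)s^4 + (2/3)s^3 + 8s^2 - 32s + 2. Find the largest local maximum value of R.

454/3

Critical points: R'(s) = -s^3 + 2s^2 + 16s - 32 vanishes at s = -4, 2, 4.
Since R''(s) = -3s^2 + 4s + 16, we get R''(-4) = -48 < 0 ⇒ local maximum; R''(2) = 12 > 0 ⇒ local minimum; R''(4) = -16 < 0 ⇒ local maximum.
Thus R has its largest local maximum at s = -4, with value 454/3.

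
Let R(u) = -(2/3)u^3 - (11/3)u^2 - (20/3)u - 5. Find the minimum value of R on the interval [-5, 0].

R'(u) = -2u^2 - (22/3)u - 20/3, which vanishes at u = -2 and u = -5/3.
Evaluating at the critical points and endpoints: R(-5) = 20; R(-2) = -1; R(-5/3) = -80/81; R(0) = -5.
The minimum over the interval is -5, attained at u = 0.

-5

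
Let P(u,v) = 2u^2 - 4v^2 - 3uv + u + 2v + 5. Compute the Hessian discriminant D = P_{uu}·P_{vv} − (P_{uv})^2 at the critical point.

-41

∂P/∂u = 4u - 3v + 1 = 0 and ∂P/∂v = -3u - 8v + 2 = 0, so (u, v) = (-2/41, 11/41).
The Hessian has P_{uu} = 4, P_{vv} = -8, P_{uv} = -3, giving D = -41 < 0, so the point is a saddle point.
D = (4)·(-8) − (-3)^2 = -41.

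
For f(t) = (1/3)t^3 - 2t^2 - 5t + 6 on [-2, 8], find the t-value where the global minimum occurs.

5

Differentiating, f'(t) = t^2 - 4t - 5; which vanishes at t = -1 and t = 5.
Compare values at every candidate in [-2, 8]: f(-2) = 16/3,  f(-1) = 26/3,  f(5) = -82/3,  f(8) = 26/3.
The minimum over the interval is -82/3, attained at t = 5.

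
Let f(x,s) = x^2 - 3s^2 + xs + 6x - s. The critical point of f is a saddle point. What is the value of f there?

-101/13

∂f/∂x = 2x + s + 6 = 0 and ∂f/∂s = x - 6s - 1 = 0, so (x, s) = (-35/13, -8/13).
The Hessian has f_{xx} = 2, f_{ss} = -6, f_{xs} = 1, giving D = -13 < 0, so the point is a saddle point.
f(-35/13, -8/13) = -101/13.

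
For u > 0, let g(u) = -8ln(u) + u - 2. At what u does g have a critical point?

g'(u) = -8/u + 1 = 0 gives u = 8.
g''(u) = 8/u², which is positive for u > 0, so this is a local minimum.
g(8) = -8·ln(8) + 8 - 2 ≈ -10.6355.

8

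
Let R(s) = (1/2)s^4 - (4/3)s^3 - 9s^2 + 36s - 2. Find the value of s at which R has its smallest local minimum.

R'(s) = 2s^3 - 4s^2 - 18s + 36. Setting R'(s) = 0 gives s ∈ {-3, 2, 3}.
Since R''(s) = 6s^2 - 8s - 18, we get R''(-3) = 60 > 0 ⇒ local minimum; R''(2) = -10 < 0 ⇒ local maximum; R''(3) = 12 > 0 ⇒ local minimum.
So the smallest local minimum value is R(-3) = -229/2.

-3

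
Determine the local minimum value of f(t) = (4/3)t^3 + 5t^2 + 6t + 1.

-4/3

f'(t) = 4t^2 + 10t + 6 = 0 at t = -3/2, -1.
Second-derivative test with f''(t) = 8t + 10: f''(-3/2) = -2 < 0 ⇒ local maximum; f''(-1) = 2 > 0 ⇒ local minimum.
Thus f has its local minimum at t = -1, with value -4/3.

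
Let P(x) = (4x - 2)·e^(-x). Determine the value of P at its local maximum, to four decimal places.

0.8925

By the product rule, P'(x) = (-4x + 6)·e^(-x). Since e^(-x) > 0, the only critical point is x = 3/2.
P''(3/2) has the same sign as -4 < 0, so this is a local maximum.
P(3/2) = (4)·e^(-3/2) ≈ 0.8925.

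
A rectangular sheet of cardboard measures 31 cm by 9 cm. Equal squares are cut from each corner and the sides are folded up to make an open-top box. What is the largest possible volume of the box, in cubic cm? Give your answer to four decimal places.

270.2197

With cut size x, the volume is V(x) = x(31 − 2x)(9 − 2x) for 0 < x < 4.5.
V'(x) = 12x^2 − 160x + 279. Setting V'(x) = 0 gives x ≈ 2.0629 (the root in (0, 4.5)).
V''(x) = 24x − 160 is negative there, so this is the maximum; V ≈ 270.2197.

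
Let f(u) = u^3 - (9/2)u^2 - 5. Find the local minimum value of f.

-37/2

f'(u) = 3u^2 - 9u. Setting f'(u) = 0 gives u ∈ {0, 3}.
Second-derivative test with f''(u) = 6u - 9: f''(0) = -9 < 0 ⇒ local maximum; f''(3) = 9 > 0 ⇒ local minimum.
Thus f has its local minimum at u = 3, with value -37/2.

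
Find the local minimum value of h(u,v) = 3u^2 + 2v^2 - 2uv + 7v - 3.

∂h/∂u = 6u - 2v = 0 and ∂h/∂v = -2u + 4v + 7 = 0, so (u, v) = (-7/10, -21/10).
The Hessian has h_{uu} = 6, h_{vv} = 4, h_{uv} = -2, giving D = 20 > 0 with h_{uu} > 0, so the point is a local minimum.
h(-7/10, -21/10) = -207/20.

-207/20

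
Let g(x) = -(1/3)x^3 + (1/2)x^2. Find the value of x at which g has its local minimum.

g'(x) = -x^2 + x = 0 at x = 0, 1.
g''(x) = -2x + 1. g''(0) = 1 > 0 ⇒ local minimum; g''(1) = -1 < 0 ⇒ local maximum.
The local minimum is g(0) = 0.

0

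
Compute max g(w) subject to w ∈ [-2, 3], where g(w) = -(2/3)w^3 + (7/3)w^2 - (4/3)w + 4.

64/3

The derivative is -2w^2 + (14/3)w - 4/3, which vanishes at w = 1/3 and w = 2.
Evaluating at the critical points and endpoints: g(-2) = 64/3,  g(1/3) = 307/81,  g(2) = 16/3,  g(3) = 3.
The maximum over the interval is 64/3, attained at w = -2.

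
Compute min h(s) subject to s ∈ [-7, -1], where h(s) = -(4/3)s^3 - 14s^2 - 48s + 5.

The derivative is -4s^2 - 28s - 48, which vanishes at s = -4 and s = -3.
Evaluating at the critical points and endpoints: h(-7) = 337/3, h(-4) = 175/3, h(-3) = 59, h(-1) = 121/3.
Hence the absolute minimum is 121/3 at s = -1.

121/3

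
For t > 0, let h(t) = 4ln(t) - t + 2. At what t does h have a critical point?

h'(t) = 4/t − 1 = 0 gives t = 4.
h''(t) = -4/t², which is negative for t > 0, so this is a local maximum.
h(4) = 4·ln(4) - 4 + 2 ≈ 3.5452.

4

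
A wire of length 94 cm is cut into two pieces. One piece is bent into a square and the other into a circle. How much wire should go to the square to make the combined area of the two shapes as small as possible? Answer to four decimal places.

52.6493

Let x be the length used for the square. Square side x/4; circle radius (94−x)/(2π).
A(x) = (x/4)² + π·((94−x)/(2π))² = x²/16 + (94−x)²/(4π) for 0 ≤ x ≤ 94. A'(x) = x/8 − (94−x)/(2π) = 0 gives x = 4·94/(π+4) ≈ 52.6493.
A'' = 1/8 + 1/(2π) > 0, so this gives the minimum combined area; x ≈ 52.6493 cm to the square.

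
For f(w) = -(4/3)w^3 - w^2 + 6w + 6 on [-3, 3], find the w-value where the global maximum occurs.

The derivative is -4w^2 - 2w + 6, which vanishes at w = -3/2 and w = 1.
Compare values at every candidate in [-3, 3]: f(-3) = 15; f(-3/2) = -3/4; f(1) = 29/3; f(3) = -21.
Hence the absolute maximum is 15 at w = -3.

-3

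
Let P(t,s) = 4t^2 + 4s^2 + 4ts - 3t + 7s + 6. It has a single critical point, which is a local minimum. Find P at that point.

∂P/∂t = 8t + 4s - 3 = 0 and ∂P/∂s = 4t + 8s + 7 = 0, so (t, s) = (13/12, -17/12).
The Hessian has P_{tt} = 8, P_{ss} = 8, P_{ts} = 4, giving D = 48 > 0 with P_{tt} > 0, so the point is a local minimum.
P(13/12, -17/12) = -7/12.

-7/12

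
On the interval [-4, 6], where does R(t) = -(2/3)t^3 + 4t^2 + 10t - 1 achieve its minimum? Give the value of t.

-1

The derivative is -2t^2 + 8t + 10, which vanishes at t = -1 and t = 5.
Compare values at every candidate in [-4, 6]: R(-4) = 197/3, R(-1) = -19/3, R(5) = 197/3, R(6) = 59.
So the minimum is R(-1) = -19/3.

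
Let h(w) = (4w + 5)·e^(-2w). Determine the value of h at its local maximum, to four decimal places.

h'(w) = 4·e^(-2w) + (4w + 5)·(-2)·e^(-2w) = (-8w - 6)·e^(-2w). Since e^(-2w) > 0, the only critical point is w = -3/4.
h''(-3/4) has the same sign as -8 < 0, so this is a local maximum.
h(-3/4) = (2)·e^(3/2) ≈ 8.9634.

8.9634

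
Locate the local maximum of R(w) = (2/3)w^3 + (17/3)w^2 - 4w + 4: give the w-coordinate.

-6

Critical points: R'(w) = 2w^2 + (34/3)w - 4 vanishes at w = -6, 1/3.
Second-derivative test with R''(w) = 4w + 34/3: R''(-6) = -38/3 < 0 ⇒ local maximum; R''(1/3) = 38/3 > 0 ⇒ local minimum.
So the local maximum value is R(-6) = 88.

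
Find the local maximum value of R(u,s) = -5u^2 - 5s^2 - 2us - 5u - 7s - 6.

-23/8

∂R/∂u = -10u - 2s - 5 = 0 and ∂R/∂s = -2u - 10s - 7 = 0, so (u, s) = (-3/8, -5/8).
The Hessian has R_{uu} = -10, R_{ss} = -10, R_{us} = -2, giving D = 96 > 0 with R_{uu} < 0, so the point is a local maximum.
R(-3/8, -5/8) = -23/8.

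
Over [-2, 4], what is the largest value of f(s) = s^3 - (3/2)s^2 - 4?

36

The derivative is 3s^2 - 3s, which vanishes at s = 0 and s = 1.
Compare values at every candidate in [-2, 4]: f(-2) = -18,  f(0) = -4,  f(1) = -9/2,  f(4) = 36.
So the maximum is f(4) = 36.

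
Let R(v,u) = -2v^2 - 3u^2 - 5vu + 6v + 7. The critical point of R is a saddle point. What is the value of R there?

∂R/∂v = -4v - 5u + 6 = 0 and ∂R/∂u = -5v - 6u = 0, so (v, u) = (-36, 30).
The Hessian has R_{vv} = -4, R_{uu} = -6, R_{vu} = -5, giving D = -1 < 0, so the point is a saddle point.
R(-36, 30) = -101.

-101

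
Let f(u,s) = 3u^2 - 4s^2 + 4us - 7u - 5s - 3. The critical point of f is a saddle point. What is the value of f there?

∂f/∂u = 6u + 4s - 7 = 0 and ∂f/∂s = 4u - 8s - 5 = 0, so (u, s) = (19/16, -1/32).
The Hessian has f_{uu} = 6, f_{ss} = -8, f_{us} = 4, giving D = -64 < 0, so the point is a saddle point.
f(19/16, -1/32) = -453/64.

-453/64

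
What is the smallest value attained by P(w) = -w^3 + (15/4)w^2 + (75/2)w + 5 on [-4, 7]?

-795/16

P'(w) = -3w^2 + (15/2)w + 75/2, which vanishes at w = -5/2 and w = 5.
Candidates: P(-4) = -21,  P(-5/2) = -795/16,  P(5) = 645/4,  P(7) = 433/4.
The minimum over the interval is -795/16, attained at w = -5/2.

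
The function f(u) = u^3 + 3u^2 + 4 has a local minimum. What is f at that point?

4

f'(u) = 3u^2 + 6u. Setting f'(u) = 0 gives u ∈ {-2, 0}.
f''(u) = 6u + 6. f''(-2) = -6 < 0 ⇒ local maximum; f''(0) = 6 > 0 ⇒ local minimum.
So the local minimum value is f(0) = 4.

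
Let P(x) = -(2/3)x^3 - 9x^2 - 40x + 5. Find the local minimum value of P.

P'(x) = -2x^2 - 18x - 40. Setting P'(x) = 0 gives x ∈ {-5, -4}.
Since P''(x) = -4x - 18, we get P''(-5) = 2 > 0 ⇒ local minimum; P''(-4) = -2 < 0 ⇒ local maximum.
Thus P has its local minimum at x = -5, with value 190/3.

190/3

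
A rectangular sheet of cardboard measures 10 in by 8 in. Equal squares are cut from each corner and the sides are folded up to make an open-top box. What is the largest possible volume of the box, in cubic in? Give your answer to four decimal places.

52.5138

With cut size x, the volume is V(x) = x(10 − 2x)(8 − 2x) for 0 < x < 4.
V'(x) = 12x^2 − 72x + 80. Setting V'(x) = 0 gives x ≈ 1.4725 (the root in (0, 4)).
V''(x) = 24x − 72 is negative there, so this is the maximum; V ≈ 52.5138.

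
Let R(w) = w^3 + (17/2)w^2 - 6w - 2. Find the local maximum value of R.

Critical points: R'(w) = 3w^2 + 17w - 6 vanishes at w = -6, 1/3.
Second-derivative test with R''(w) = 6w + 17: R''(-6) = -19 < 0 ⇒ local maximum; R''(1/3) = 19 > 0 ⇒ local minimum.
So the local maximum value is R(-6) = 124.

124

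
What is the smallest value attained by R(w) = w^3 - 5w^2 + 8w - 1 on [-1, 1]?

R'(w) = 3w^2 - 10w + 8, which has no zeros in [-1, 1].
Candidates: R(-1) = -15, R(1) = 3.
Hence the absolute minimum is -15 at w = -1.

-15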